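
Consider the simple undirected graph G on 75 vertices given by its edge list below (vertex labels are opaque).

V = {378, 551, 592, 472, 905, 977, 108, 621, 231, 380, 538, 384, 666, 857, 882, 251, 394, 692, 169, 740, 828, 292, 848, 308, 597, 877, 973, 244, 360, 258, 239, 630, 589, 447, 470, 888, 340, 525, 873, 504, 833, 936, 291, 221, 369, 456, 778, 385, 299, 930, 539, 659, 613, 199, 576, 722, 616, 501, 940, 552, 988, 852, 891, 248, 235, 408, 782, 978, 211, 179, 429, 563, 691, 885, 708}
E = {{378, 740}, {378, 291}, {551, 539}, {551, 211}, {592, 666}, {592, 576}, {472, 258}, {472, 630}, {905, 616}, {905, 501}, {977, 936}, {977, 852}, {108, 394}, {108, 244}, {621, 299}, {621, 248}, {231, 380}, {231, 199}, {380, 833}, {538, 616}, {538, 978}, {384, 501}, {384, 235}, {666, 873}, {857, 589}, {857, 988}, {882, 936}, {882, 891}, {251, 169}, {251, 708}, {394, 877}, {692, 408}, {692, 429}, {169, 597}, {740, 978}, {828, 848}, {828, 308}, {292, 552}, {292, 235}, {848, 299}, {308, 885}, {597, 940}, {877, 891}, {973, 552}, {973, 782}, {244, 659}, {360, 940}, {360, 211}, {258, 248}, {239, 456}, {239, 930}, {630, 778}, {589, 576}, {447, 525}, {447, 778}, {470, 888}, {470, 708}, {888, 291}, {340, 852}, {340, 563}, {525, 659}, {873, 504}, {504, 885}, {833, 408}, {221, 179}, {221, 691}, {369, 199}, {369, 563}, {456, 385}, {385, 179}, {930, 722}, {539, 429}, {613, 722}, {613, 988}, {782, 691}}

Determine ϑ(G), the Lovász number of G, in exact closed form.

75*cos(pi/75)/(cos(pi/75) + 1)

deg(597) = 2; N(597) = {169, 940}.
deg(299) = 2; N(299) = {621, 848}.
N(708) = {251, 470}, |N(708)| = 2.
deg(385) = 2; N(385) = {456, 179}.
G on 75 vertices is 2-regular; connected 2-regular on 75 ⇒ C_{75}.
Distinct eigenvalues (to 5 d.p.): [2.0, 1.99299, 1.97199, 1.93717, 1.88875, 1.82709, 1.75261, 1.66584, 1.56739, 1.45794, 1.33826, 1.2092, 1.07165, 0.92659, 0.77503, 0.61803, 0.4567, 0.29217, 0.12558, -0.04188, -0.20906, -0.37476, -0.53784, -0.69714, -0.85156, -1.0, -1.14143, -1.27485, -1.39933, -1.51399, -1.61803, -1.71073, -1.79142, -1.85955, -1.91464, -1.9563, -1.98423, -1.99825].
With N=75: ϑ(G) = 75·(-(-1)*2*cos(pi/75))/(2−(-2*cos(pi/75))) = 75*cos(pi/75)/(cos(pi/75) + 1).
≈ 37.48354585 (to 8 d.p.).
Lovász sandwich 37 ≤ 75*cos(pi/75)/(cos(pi/75) + 1) ≤ 38: both strict.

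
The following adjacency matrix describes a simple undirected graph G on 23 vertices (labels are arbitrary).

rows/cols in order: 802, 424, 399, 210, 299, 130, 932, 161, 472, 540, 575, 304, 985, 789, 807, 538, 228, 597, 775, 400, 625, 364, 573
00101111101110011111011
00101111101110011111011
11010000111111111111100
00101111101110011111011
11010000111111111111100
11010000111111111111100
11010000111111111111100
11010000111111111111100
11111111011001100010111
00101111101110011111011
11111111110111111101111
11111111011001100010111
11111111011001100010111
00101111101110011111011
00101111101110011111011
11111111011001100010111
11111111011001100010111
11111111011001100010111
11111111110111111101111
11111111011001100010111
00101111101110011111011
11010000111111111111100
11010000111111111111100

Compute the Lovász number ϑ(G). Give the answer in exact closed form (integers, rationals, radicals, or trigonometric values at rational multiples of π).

Vertex 575 has 21 neighbors: 802, 424, 399, 210, 299, 130, 932, 161, 472, 540, 304, 985, 789, 807, 538, 228, 597, 400, 625, 364, 573.
deg(775) = 21; N(775) = {802, 424, 399, 210, 299, 130, 932, 161, 472, 540, 304, 985, 789, 807, 538, 228, 597, 400, 625, 364, 573}.
N(299) = {802, 424, 210, 472, 540, 575, 304, 985, 789, 807, 538, 228, 597, 775, 400, 625}, |N(299)| = 16.
N(472) = {802, 424, 399, 210, 299, 130, 932, 161, 540, 575, 789, 807, 775, 625, 364, 573}, |N(472)| = 16.
4 parts of sizes [7, 7, 7, 2]; α(G) = 7 = ϑ (perfect).
= 7.000000000… (decimal).
Sandwich: α(G)=7 ≤ ϑ(G)=7 ≤ χ(Ḡ)=7 (collapsed).

7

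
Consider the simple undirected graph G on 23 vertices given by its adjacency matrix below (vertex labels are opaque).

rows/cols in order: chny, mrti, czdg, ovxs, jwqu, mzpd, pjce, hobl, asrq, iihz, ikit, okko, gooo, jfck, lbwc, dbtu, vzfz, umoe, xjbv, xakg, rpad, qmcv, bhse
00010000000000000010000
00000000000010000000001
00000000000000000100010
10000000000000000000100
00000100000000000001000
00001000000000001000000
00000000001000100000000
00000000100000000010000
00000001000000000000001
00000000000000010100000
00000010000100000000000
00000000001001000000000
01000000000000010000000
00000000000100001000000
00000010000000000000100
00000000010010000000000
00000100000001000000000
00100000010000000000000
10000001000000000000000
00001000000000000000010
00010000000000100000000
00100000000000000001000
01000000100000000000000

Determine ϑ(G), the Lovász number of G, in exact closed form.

23*cos(pi/23)/(cos(pi/23) + 1)

Vertex pjce has 2 neighbors: ikit, lbwc.
deg(okko) = 2; N(okko) = {ikit, jfck}.
Vertex vzfz has 2 neighbors: mzpd, jfck.
N(mrti) = {gooo, bhse}, |N(mrti)| = 2.
23-vertex 2-regular graph: a single 23-cycle (edge-transitive).
The 12 distinct eigenvalues: [2.0, 1.926, 1.709, 1.365, 0.92, 0.407, -0.136, -0.67, -1.153, -1.551, -1.834, -1.981].
λ_max=2, λ_min=-2*cos(pi/23); ϑ = −23·λ_min/(λ_max−λ_min) = 23*cos(pi/23)/(cos(pi/23) + 1).
Numerically 11.446194.
Sandwich: α(G)=11 ≤ ϑ(G)=23*cos(pi/23)/(cos(pi/23) + 1) ≤ χ(Ḡ)=12 (both strict).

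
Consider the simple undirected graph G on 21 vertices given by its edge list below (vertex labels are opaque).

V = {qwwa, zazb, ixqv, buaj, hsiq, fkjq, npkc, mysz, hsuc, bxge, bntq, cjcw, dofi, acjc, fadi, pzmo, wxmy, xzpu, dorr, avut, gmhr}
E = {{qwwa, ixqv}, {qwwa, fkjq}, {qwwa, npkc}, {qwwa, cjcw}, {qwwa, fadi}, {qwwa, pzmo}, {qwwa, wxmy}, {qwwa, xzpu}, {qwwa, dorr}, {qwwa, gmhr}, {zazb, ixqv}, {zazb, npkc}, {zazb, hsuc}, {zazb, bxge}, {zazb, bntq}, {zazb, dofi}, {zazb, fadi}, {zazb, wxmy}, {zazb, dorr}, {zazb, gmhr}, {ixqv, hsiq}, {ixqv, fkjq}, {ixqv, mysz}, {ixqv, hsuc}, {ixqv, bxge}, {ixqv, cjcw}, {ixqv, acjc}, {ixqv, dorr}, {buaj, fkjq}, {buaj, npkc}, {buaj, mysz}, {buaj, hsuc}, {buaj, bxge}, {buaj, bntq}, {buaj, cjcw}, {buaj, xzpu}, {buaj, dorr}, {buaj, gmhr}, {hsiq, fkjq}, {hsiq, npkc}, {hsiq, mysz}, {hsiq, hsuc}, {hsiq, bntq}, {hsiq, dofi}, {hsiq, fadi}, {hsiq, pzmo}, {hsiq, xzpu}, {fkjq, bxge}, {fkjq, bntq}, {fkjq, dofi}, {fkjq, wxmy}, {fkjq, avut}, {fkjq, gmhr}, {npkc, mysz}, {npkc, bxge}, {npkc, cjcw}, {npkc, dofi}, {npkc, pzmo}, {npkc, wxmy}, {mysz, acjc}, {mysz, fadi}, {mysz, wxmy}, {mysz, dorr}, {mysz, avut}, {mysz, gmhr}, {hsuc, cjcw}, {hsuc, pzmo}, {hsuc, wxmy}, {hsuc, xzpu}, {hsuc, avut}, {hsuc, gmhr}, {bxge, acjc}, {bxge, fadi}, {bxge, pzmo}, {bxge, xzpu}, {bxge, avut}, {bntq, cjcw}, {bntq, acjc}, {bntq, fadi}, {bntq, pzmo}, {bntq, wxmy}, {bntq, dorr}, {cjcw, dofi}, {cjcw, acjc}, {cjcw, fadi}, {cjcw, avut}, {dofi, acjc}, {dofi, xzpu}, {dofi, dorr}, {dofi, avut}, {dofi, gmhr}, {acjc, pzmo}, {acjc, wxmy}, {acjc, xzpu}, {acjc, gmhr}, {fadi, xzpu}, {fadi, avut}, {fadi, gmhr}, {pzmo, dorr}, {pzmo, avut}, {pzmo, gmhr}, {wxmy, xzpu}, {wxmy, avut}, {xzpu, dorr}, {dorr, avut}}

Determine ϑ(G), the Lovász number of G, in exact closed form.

6

N(npkc) = {qwwa, zazb, buaj, hsiq, mysz, bxge, cjcw, dofi, pzmo, wxmy}, |N(npkc)| = 10.
Vertex zazb has 10 neighbors: ixqv, npkc, hsuc, bxge, bntq, dofi, fadi, wxmy, dorr, gmhr.
Vertex mysz has 10 neighbors: ixqv, buaj, hsiq, npkc, acjc, fadi, wxmy, dorr, avut, gmhr.
deg(hsiq) = 10; N(hsiq) = {ixqv, fkjq, npkc, mysz, hsuc, bntq, dofi, fadi, pzmo, xzpu}.
Every vertex has degree 10 (N=21); Kneser K(7,2) on C(7,2)=21 vertices.
A has 3 distinct eigenvalues ≈ [10.0, 1.0, -4.0].
ϑ = −N·λ_min/(λ_max−λ_min) = −21·(-4)/(10−(-4)) = 6.
= 6.00000000… (decimal).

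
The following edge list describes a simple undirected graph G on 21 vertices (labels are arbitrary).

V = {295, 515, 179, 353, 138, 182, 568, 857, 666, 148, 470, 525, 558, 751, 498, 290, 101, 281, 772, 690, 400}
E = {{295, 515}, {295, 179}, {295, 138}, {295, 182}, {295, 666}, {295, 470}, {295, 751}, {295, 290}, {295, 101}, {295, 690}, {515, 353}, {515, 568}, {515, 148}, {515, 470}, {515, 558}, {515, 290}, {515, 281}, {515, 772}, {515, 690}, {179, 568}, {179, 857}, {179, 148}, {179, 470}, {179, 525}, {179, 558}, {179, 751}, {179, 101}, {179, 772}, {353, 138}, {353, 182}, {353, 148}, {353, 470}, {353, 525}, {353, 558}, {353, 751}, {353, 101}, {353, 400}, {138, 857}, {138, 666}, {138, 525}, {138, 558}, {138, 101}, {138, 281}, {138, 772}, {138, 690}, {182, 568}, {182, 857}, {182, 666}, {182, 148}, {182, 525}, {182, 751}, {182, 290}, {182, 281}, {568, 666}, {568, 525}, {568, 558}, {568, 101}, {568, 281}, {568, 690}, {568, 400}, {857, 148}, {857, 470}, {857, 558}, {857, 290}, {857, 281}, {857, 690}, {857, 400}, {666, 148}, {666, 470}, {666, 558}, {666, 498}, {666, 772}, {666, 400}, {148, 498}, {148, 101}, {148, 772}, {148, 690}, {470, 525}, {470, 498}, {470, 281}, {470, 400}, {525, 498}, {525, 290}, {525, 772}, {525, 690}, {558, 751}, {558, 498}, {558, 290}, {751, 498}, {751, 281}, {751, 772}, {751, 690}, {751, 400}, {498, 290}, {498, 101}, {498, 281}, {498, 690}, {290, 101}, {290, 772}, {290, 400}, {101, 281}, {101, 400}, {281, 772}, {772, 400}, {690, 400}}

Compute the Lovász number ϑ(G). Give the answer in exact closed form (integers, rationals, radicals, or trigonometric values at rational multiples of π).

6

deg(295) = 10; N(295) = {515, 179, 138, 182, 666, 470, 751, 290, 101, 690}.
N(281) = {515, 138, 182, 568, 857, 470, 751, 498, 101, 772}, |N(281)| = 10.
Vertex 138 has 10 neighbors: 295, 353, 857, 666, 525, 558, 101, 281, 772, 690.
deg(179) = 10; N(179) = {295, 568, 857, 148, 470, 525, 558, 751, 101, 772}.
Every vertex has degree 10 (N=21); this is K(7,2), the Kneser graph.
The 3 distinct eigenvalues: [10.0, 1.0, -4.0].
Lovász: ϑ = −21(-4)/(10+-1*(-4)) = 6.
= 6.000000… (decimal).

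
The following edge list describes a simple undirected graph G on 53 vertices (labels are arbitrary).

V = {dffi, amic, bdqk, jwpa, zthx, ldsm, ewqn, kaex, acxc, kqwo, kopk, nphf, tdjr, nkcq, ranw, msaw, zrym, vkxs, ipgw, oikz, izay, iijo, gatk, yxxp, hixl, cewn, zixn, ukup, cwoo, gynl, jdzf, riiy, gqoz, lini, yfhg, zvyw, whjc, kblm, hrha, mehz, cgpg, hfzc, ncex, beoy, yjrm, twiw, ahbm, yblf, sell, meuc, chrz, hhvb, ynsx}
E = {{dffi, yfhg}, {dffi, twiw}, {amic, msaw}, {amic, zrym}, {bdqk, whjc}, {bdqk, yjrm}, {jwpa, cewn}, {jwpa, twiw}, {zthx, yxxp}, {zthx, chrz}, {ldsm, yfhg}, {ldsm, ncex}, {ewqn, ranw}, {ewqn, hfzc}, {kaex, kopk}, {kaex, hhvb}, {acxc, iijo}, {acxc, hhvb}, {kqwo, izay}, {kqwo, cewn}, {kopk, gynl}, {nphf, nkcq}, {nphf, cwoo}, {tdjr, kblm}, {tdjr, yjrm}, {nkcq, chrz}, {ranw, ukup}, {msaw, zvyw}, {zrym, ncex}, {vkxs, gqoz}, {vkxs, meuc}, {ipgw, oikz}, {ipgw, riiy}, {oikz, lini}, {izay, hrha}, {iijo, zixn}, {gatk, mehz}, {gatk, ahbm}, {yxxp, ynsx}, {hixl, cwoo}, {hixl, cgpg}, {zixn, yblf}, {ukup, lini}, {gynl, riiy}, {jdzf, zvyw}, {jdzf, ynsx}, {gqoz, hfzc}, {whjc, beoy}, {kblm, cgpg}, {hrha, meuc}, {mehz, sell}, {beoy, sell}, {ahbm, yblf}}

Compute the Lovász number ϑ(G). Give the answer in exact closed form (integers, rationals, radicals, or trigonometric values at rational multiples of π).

N(cwoo) = {nphf, hixl}, |N(cwoo)| = 2.
N(tdjr) = {kblm, yjrm}, |N(tdjr)| = 2.
N(nkcq) = {nphf, chrz}, |N(nkcq)| = 2.
deg(gynl) = 2; N(gynl) = {kopk, riiy}.
53-vertex 2-regular graph: this is C_{53}, the 53-cycle.
A has 27 distinct eigenvalues ≈ [2.0, 1.985962, 1.944046, 1.874839, 1.779314, 1.658811, 1.515022, 1.349966, 1.165959, 0.965584, 0.751655, 0.527174, 0.295293, 0.059267, -0.177592, -0.411957, -0.64054, -0.86013, -1.067647, -1.260176, -1.435015, -1.589709, -1.722087, -1.830291, -1.912802, -1.968461, -1.996487].
Lovász: ϑ = −53(-2*cos(pi/53))/(2+-(-1)*2*cos(pi/53)) = 53*cos(pi/53)/(cos(pi/53) + 1).
ϑ(G) ≈ 26.4767090.
26 ≤ 53*cos(pi/53)/(cos(pi/53) + 1) ≤ 27: both strict.

53*cos(pi/53)/(cos(pi/53) + 1)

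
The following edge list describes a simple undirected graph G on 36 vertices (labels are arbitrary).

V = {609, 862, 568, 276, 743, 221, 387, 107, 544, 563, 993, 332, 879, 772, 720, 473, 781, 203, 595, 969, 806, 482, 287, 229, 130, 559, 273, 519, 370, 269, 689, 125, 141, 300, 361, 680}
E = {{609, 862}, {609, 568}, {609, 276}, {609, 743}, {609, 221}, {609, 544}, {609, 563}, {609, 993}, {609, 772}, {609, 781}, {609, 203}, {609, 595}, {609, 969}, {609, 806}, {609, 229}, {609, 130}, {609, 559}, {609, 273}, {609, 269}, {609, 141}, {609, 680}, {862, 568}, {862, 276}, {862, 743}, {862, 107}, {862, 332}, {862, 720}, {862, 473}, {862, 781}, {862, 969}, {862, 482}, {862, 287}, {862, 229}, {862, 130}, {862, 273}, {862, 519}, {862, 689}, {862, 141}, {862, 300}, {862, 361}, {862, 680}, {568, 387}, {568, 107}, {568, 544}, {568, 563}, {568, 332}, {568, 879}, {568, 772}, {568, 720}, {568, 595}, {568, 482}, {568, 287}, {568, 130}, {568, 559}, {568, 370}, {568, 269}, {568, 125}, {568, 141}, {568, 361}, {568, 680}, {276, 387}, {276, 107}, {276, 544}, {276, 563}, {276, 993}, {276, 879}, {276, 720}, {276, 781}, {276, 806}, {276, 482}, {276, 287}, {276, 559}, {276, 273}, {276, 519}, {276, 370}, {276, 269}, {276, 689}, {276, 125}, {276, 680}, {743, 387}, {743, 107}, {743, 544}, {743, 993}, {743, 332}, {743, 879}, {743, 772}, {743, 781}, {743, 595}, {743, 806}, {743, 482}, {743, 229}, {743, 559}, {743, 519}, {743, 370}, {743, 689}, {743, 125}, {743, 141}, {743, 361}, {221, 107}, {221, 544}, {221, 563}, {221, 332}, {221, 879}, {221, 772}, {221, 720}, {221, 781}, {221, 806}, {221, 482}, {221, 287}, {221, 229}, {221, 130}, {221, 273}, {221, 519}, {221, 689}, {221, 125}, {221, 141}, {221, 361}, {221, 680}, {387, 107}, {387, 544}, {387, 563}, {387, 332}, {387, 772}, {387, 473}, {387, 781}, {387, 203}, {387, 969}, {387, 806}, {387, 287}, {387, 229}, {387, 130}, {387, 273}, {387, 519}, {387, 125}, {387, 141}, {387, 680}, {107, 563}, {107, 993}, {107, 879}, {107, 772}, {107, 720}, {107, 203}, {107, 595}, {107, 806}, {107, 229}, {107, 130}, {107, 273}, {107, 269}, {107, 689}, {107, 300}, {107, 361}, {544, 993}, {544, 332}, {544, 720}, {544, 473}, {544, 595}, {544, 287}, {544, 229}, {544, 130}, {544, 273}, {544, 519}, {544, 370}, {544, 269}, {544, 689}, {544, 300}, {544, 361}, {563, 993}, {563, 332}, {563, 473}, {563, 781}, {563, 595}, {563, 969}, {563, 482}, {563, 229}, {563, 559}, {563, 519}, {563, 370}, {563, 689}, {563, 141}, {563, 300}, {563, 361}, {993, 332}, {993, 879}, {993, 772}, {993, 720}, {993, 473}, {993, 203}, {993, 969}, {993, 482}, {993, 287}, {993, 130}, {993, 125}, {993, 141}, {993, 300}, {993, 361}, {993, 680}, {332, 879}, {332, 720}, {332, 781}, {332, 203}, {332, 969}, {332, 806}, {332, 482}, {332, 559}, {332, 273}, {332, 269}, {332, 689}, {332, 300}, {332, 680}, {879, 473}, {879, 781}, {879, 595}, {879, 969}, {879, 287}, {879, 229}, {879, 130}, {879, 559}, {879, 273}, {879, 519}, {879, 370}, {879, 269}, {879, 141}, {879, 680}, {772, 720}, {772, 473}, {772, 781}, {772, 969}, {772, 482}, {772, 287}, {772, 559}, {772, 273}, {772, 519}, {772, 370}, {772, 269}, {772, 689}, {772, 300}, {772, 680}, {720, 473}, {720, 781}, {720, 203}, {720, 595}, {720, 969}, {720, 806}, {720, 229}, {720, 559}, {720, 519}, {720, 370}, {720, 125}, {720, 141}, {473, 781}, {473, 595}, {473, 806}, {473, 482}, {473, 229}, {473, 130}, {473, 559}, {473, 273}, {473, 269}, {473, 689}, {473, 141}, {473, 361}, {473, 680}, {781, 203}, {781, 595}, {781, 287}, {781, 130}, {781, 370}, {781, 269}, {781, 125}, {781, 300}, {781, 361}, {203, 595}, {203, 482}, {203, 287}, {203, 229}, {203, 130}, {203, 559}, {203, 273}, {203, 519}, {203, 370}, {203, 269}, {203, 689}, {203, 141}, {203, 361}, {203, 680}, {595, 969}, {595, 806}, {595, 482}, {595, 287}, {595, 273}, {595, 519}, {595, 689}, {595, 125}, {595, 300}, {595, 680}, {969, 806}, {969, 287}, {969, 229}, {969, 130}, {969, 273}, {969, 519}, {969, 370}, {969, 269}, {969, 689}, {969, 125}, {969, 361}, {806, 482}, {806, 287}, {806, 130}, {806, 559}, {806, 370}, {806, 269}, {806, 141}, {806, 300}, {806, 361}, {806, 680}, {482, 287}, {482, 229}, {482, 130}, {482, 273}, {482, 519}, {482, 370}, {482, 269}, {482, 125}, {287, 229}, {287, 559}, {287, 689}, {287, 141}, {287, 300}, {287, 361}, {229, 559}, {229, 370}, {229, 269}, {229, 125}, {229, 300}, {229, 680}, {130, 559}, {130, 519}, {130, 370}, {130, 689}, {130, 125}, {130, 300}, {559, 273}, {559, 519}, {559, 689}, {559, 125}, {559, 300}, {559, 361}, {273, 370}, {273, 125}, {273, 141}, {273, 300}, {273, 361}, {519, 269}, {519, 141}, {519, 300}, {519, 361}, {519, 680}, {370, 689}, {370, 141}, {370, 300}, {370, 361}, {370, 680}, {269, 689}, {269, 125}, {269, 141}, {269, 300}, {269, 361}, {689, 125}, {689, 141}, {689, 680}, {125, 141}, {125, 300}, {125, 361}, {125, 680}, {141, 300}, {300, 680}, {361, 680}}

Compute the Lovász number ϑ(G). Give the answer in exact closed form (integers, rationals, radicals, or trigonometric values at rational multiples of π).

Vertex 229 has 21 neighbors: 609, 862, 743, 221, 387, 107, 544, 563, 879, 720, 473, 203, 969, 482, 287, 559, 370, 269, 125, 300, 680.
deg(387) = 21; N(387) = {568, 276, 743, 107, 544, 563, 332, 772, 473, 781, 203, 969, 806, 287, 229, 130, 273, 519, 125, 141, 680}.
N(772) = {609, 568, 743, 221, 387, 107, 993, 720, 473, 781, 969, 482, 287, 559, 273, 519, 370, 269, 689, 300, 680}, |N(772)| = 21.
Vertex 781 has 21 neighbors: 609, 862, 276, 743, 221, 387, 563, 332, 879, 772, 720, 473, 203, 595, 287, 130, 370, 269, 125, 300, 361.
36-vertex 21-regular graph: Kneser-type, 2-subsets of [9].
Distinct eigenvalues (to 6 d.p.): [21.0, 1.0, -6.0].
λ_max=21, λ_min=-6; ϑ = −36·λ_min/(λ_max−λ_min) = 8.
Numerically 8.0000000.

8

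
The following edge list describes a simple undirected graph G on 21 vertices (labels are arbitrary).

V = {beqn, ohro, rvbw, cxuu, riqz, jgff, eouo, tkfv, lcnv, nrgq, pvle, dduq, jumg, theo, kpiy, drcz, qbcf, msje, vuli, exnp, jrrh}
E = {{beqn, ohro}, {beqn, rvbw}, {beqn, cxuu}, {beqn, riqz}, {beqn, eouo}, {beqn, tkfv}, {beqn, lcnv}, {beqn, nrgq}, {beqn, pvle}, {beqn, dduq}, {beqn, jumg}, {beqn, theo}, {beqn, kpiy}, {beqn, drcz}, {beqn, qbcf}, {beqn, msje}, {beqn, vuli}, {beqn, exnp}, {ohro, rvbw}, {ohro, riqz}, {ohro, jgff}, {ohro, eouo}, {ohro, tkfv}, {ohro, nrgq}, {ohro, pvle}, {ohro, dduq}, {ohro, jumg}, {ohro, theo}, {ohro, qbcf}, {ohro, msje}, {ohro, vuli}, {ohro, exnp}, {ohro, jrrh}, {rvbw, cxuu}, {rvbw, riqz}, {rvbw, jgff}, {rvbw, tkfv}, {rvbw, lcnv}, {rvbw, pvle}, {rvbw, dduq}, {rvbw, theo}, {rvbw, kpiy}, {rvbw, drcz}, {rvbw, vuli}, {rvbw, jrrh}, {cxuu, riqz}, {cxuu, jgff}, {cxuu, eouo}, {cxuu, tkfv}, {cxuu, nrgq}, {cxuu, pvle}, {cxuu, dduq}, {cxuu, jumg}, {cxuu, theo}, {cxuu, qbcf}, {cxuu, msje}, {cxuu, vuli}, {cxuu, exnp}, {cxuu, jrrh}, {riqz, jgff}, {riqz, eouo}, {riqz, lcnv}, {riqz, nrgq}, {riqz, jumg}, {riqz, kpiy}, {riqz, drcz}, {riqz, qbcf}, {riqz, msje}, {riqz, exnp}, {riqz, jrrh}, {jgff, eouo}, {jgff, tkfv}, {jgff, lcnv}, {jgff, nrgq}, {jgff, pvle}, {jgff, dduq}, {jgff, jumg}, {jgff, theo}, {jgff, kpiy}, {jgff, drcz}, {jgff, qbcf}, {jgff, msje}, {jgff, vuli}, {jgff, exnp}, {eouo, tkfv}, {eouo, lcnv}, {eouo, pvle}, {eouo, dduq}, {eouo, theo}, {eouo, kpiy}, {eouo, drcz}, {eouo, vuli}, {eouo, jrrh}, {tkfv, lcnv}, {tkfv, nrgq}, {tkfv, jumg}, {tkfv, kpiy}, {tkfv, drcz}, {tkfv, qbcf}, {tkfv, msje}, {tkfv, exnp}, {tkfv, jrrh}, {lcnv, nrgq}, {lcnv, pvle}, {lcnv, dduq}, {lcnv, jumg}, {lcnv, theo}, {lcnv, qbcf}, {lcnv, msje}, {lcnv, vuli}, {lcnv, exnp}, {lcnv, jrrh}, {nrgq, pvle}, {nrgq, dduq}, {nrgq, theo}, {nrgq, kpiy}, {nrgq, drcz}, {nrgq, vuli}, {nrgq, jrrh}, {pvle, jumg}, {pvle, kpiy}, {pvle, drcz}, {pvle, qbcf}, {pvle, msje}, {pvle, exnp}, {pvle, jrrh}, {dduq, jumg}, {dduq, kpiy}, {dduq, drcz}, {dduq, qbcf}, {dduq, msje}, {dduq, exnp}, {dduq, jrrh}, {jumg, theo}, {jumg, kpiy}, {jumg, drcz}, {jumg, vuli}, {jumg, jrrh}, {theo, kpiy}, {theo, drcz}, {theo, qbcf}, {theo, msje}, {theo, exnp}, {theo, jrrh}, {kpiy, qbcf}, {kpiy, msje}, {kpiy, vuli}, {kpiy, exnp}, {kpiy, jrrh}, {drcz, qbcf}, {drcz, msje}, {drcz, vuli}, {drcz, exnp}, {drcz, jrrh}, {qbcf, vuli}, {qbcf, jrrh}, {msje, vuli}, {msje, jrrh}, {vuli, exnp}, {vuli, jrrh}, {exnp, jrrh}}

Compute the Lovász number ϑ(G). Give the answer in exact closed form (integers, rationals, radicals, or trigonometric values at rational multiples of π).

7

N(rvbw) = {beqn, ohro, cxuu, riqz, jgff, tkfv, lcnv, pvle, dduq, theo, kpiy, drcz, vuli, jrrh}, |N(rvbw)| = 14.
Vertex tkfv has 15 neighbors: beqn, ohro, rvbw, cxuu, jgff, eouo, lcnv, nrgq, jumg, kpiy, drcz, qbcf, msje, exnp, jrrh.
N(dduq) = {beqn, ohro, rvbw, cxuu, jgff, eouo, lcnv, nrgq, jumg, kpiy, drcz, qbcf, msje, exnp, jrrh}, |N(dduq)| = 15.
N(drcz) = {beqn, rvbw, riqz, jgff, eouo, tkfv, nrgq, pvle, dduq, jumg, theo, qbcf, msje, vuli, exnp, jrrh}, |N(drcz)| = 16.
4 parts of sizes [7, 6, 5, 3]; α(G) = 7 = ϑ (perfect).
ϑ(G) ≈ 7.000000000.
Check 7 ≤ 7 ≤ 7: collapsed.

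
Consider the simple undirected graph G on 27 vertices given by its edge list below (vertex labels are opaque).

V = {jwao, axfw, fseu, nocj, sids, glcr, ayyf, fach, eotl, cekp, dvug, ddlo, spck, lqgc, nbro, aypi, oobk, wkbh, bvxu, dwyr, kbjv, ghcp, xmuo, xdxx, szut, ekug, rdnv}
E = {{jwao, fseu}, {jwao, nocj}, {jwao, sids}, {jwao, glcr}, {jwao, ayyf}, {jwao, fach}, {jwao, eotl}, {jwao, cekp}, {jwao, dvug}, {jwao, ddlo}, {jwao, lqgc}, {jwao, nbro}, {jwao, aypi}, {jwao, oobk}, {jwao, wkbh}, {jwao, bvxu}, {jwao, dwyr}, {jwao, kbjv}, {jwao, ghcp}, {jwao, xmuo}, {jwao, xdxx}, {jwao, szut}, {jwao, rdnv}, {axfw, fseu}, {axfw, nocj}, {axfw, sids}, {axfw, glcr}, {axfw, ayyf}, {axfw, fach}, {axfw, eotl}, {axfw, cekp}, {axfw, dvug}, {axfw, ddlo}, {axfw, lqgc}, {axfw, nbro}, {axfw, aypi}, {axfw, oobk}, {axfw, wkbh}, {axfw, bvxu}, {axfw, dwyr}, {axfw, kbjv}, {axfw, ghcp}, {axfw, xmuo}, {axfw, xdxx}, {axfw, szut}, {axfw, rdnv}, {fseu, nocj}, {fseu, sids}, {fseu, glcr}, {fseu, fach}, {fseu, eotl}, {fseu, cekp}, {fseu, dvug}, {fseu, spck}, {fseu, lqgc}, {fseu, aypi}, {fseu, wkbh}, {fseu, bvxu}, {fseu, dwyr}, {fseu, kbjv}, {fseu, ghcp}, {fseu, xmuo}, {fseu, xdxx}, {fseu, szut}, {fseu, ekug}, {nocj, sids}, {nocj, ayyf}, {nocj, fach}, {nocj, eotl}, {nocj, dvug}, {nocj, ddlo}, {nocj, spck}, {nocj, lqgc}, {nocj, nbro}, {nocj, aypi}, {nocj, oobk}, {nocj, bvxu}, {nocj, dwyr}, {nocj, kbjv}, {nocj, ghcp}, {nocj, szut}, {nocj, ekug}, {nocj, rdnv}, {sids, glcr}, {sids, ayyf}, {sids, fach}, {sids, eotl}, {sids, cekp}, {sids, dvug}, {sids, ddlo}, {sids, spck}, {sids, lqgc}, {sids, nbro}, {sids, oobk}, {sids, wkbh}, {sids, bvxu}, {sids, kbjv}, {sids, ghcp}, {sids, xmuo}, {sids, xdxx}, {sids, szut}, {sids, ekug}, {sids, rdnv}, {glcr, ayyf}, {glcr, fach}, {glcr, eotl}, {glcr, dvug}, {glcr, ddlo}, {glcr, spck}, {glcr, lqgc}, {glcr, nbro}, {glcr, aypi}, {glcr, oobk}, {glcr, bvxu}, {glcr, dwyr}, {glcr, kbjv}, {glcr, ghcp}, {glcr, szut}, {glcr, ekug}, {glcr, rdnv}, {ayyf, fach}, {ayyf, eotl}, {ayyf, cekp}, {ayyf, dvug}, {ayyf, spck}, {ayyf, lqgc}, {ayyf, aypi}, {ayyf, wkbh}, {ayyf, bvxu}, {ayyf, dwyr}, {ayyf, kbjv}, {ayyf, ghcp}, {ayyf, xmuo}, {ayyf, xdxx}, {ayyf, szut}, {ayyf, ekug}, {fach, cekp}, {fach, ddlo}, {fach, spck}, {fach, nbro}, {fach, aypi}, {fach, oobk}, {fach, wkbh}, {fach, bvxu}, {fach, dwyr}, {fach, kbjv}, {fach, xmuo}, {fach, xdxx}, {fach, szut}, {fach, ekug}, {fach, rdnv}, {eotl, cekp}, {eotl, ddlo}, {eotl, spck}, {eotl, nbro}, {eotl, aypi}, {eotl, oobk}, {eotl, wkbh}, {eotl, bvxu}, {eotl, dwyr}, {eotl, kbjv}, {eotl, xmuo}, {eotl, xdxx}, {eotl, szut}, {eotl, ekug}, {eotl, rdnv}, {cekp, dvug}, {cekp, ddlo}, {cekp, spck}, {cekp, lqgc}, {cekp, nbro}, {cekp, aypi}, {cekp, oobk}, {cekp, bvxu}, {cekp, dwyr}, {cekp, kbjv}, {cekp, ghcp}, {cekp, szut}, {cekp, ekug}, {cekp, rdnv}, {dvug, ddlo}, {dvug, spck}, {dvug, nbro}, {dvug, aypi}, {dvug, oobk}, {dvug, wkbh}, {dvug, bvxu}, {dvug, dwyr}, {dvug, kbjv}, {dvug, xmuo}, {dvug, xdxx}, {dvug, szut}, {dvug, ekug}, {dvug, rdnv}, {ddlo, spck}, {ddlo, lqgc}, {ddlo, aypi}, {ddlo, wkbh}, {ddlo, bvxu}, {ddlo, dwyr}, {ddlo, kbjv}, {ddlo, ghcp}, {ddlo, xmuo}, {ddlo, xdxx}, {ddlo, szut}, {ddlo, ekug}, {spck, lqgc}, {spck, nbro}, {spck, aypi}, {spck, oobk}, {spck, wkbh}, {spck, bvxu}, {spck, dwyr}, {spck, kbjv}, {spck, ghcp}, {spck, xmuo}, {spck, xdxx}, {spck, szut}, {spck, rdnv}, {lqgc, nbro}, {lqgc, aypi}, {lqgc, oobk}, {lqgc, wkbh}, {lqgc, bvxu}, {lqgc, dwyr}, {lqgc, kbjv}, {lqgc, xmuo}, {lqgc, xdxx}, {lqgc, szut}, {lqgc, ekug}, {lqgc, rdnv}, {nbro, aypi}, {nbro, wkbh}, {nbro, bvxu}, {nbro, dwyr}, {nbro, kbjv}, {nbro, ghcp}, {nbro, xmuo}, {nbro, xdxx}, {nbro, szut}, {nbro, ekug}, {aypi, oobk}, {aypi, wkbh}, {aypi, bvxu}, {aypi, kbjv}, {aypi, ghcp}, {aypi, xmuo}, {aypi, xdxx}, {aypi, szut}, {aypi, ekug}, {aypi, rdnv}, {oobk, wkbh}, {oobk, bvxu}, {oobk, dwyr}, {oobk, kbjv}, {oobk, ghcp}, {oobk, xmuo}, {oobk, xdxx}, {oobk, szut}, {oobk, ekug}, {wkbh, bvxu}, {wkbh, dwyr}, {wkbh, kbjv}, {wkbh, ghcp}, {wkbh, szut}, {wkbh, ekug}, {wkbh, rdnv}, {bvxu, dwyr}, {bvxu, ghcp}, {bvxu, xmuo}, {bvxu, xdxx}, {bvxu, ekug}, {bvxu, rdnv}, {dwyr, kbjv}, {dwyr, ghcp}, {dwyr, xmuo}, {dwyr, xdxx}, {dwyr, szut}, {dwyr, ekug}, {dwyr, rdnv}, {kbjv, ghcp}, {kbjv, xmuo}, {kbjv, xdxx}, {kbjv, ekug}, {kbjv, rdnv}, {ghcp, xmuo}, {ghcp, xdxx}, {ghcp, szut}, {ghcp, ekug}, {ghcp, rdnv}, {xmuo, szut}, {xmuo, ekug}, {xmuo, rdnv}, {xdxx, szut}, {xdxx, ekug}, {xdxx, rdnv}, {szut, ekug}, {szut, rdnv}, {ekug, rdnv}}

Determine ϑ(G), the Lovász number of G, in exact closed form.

6

deg(wkbh) = 21; N(wkbh) = {jwao, axfw, fseu, sids, ayyf, fach, eotl, dvug, ddlo, spck, lqgc, nbro, aypi, oobk, bvxu, dwyr, kbjv, ghcp, szut, ekug, rdnv}.
N(bvxu) = {jwao, axfw, fseu, nocj, sids, glcr, ayyf, fach, eotl, cekp, dvug, ddlo, spck, lqgc, nbro, aypi, oobk, wkbh, dwyr, ghcp, xmuo, xdxx, ekug, rdnv}, |N(bvxu)| = 24.
N(nocj) = {jwao, axfw, fseu, sids, ayyf, fach, eotl, dvug, ddlo, spck, lqgc, nbro, aypi, oobk, bvxu, dwyr, kbjv, ghcp, szut, ekug, rdnv}, |N(nocj)| = 21.
Vertex szut has 24 neighbors: jwao, axfw, fseu, nocj, sids, glcr, ayyf, fach, eotl, cekp, dvug, ddlo, spck, lqgc, nbro, aypi, oobk, wkbh, dwyr, ghcp, xmuo, xdxx, ekug, rdnv.
G = K_{6,6,5,4,3,3}: α = 6 = χ(Ḡ), so ϑ = 6.
Numerically 6.00000000.
α=6, χ(Ḡ)=6; ϑ=6 lies between (collapsed).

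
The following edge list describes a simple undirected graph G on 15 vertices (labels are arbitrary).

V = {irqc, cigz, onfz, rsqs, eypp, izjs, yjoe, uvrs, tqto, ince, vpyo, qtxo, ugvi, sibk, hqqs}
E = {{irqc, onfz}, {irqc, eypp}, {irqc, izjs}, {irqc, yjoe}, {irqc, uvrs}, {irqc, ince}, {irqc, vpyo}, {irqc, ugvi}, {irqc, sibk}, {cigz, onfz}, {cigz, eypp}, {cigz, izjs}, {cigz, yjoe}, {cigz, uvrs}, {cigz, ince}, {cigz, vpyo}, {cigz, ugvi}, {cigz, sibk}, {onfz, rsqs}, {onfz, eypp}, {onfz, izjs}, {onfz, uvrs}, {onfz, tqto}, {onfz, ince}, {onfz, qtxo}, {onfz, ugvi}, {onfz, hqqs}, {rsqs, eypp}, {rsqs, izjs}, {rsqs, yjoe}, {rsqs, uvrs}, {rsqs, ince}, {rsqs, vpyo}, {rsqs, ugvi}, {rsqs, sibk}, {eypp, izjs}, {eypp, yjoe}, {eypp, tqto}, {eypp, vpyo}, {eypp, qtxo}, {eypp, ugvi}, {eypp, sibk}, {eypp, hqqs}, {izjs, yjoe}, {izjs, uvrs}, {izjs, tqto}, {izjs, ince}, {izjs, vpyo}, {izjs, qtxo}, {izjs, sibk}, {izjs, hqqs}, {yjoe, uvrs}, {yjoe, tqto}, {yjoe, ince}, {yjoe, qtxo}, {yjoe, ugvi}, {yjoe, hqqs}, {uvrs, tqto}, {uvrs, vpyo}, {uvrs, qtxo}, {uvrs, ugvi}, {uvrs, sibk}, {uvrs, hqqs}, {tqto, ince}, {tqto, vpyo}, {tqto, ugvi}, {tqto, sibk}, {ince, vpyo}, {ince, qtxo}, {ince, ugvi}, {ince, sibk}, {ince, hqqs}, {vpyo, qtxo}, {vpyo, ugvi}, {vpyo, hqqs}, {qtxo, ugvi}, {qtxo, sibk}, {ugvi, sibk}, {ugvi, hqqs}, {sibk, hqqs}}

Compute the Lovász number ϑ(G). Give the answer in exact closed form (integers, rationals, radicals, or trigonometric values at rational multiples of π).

Vertex vpyo has 11 neighbors: irqc, cigz, rsqs, eypp, izjs, uvrs, tqto, ince, qtxo, ugvi, hqqs.
N(rsqs) = {onfz, eypp, izjs, yjoe, uvrs, ince, vpyo, ugvi, sibk}, |N(rsqs)| = 9.
N(sibk) = {irqc, cigz, rsqs, eypp, izjs, uvrs, tqto, ince, qtxo, ugvi, hqqs}, |N(sibk)| = 11.
Vertex onfz has 11 neighbors: irqc, cigz, rsqs, eypp, izjs, uvrs, tqto, ince, qtxo, ugvi, hqqs.
Complete multipartite on [6, 4, 3, 2]: sandwich collapses at ϑ=6.
ϑ(G) ≈ 6.0000.
α=6, χ(Ḡ)=6; ϑ=6 lies between (collapsed).

6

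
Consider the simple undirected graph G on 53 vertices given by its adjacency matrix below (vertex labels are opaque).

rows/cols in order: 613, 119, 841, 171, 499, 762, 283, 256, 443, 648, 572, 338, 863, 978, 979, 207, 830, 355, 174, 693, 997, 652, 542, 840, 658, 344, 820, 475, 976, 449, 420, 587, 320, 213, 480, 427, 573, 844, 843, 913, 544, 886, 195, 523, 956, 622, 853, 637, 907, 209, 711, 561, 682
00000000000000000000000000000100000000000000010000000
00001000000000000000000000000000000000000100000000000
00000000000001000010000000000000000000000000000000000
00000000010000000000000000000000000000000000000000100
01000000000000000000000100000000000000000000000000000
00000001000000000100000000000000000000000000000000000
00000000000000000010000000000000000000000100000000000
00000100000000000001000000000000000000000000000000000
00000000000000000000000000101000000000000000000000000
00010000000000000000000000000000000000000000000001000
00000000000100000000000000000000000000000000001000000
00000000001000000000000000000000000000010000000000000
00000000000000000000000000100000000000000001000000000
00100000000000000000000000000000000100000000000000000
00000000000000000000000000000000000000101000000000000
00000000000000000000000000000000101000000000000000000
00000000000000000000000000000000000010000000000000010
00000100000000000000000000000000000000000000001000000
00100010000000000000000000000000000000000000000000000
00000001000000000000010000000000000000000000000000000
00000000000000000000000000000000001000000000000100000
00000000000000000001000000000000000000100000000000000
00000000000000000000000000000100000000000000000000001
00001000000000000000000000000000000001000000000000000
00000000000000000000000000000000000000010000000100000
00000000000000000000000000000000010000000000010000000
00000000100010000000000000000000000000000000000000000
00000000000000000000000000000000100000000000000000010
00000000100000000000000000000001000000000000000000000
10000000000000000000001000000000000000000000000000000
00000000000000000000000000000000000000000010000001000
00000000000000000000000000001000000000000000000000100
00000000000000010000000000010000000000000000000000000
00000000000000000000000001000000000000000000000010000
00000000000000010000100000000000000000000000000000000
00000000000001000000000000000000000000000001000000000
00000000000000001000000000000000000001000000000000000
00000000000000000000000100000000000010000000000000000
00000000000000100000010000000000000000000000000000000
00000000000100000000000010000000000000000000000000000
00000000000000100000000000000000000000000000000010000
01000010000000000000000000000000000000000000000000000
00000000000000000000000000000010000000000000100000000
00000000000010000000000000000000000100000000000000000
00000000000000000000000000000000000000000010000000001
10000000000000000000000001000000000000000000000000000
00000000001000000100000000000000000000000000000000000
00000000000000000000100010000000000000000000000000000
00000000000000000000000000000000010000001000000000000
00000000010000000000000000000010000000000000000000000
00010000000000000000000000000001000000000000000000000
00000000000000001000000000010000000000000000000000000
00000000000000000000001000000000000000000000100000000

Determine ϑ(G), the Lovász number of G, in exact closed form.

N(174) = {841, 283}, |N(174)| = 2.
deg(542) = 2; N(542) = {449, 682}.
N(978) = {841, 427}, |N(978)| = 2.
N(355) = {762, 853}, |N(355)| = 2.
Every vertex has degree 2 (N=53); this is C_{53}, the 53-cycle.
spec(A) ≈ [2.0, 1.98596, 1.94405, 1.87484, 1.77931, 1.65881, 1.51502, 1.34997, 1.16596, 0.96558, 0.75166, 0.52717, 0.29529, 0.05927, -0.17759, -0.41196, -0.64054, -0.86013, -1.06765, -1.26018, -1.43501, -1.58971, -1.72209, -1.83029, -1.9128, -1.96846, -1.99649] (distinct, 5 d.p.).
Lovász: ϑ = −53(-2*cos(pi/53))/(2+-(-1)*2*cos(pi/53)) = 53*cos(pi/53)/(cos(pi/53) + 1).
= 26.476709… (decimal).
Sandwich: α(G)=26 ≤ ϑ(G)=53*cos(pi/53)/(cos(pi/53) + 1) ≤ χ(Ḡ)=27 (both strict).

53*cos(pi/53)/(cos(pi/53) + 1)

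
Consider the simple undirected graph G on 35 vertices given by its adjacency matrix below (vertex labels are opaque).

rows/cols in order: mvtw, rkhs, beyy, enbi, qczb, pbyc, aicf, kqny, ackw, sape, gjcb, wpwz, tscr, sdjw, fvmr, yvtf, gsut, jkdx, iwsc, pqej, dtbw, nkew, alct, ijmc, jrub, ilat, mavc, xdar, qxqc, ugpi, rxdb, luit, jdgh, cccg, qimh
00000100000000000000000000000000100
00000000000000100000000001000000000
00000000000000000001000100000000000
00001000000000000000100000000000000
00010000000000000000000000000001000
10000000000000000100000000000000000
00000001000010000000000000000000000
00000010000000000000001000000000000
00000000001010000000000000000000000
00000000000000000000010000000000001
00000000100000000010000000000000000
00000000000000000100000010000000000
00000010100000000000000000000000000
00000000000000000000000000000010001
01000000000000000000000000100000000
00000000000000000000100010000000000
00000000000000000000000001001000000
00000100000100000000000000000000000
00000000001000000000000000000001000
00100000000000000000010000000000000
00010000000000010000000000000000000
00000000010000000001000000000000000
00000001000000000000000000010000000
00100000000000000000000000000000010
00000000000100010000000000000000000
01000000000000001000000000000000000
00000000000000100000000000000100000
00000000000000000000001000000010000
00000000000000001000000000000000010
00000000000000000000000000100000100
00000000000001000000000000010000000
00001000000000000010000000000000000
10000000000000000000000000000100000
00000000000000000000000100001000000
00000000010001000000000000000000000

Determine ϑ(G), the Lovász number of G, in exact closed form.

35*cos(pi/35)/(cos(pi/35) + 1)

deg(dtbw) = 2; N(dtbw) = {enbi, yvtf}.
N(jdgh) = {mvtw, ugpi}, |N(jdgh)| = 2.
Vertex gsut has 2 neighbors: ilat, qxqc.
Vertex xdar has 2 neighbors: alct, rxdb.
deg(v) = 2 for all v (|V|=35); connected 2-regular on 35 ⇒ C_{35}.
Distinct eigenvalues (to 3 d.p.): [2.0, 1.968, 1.872, 1.717, 1.506, 1.247, 0.948, 0.618, 0.268, -0.09, -0.445, -0.786, -1.102, -1.382, -1.618, -1.802, -1.928, -1.992].
With N=35: ϑ(G) = 35·(-(-1)*2*cos(pi/35))/(2−(-2*cos(pi/35))) = 35*cos(pi/35)/(cos(pi/35) + 1).
Numerically 17.4647.
α=17, χ(Ḡ)=18; ϑ=35*cos(pi/35)/(cos(pi/35) + 1) lies between (both strict).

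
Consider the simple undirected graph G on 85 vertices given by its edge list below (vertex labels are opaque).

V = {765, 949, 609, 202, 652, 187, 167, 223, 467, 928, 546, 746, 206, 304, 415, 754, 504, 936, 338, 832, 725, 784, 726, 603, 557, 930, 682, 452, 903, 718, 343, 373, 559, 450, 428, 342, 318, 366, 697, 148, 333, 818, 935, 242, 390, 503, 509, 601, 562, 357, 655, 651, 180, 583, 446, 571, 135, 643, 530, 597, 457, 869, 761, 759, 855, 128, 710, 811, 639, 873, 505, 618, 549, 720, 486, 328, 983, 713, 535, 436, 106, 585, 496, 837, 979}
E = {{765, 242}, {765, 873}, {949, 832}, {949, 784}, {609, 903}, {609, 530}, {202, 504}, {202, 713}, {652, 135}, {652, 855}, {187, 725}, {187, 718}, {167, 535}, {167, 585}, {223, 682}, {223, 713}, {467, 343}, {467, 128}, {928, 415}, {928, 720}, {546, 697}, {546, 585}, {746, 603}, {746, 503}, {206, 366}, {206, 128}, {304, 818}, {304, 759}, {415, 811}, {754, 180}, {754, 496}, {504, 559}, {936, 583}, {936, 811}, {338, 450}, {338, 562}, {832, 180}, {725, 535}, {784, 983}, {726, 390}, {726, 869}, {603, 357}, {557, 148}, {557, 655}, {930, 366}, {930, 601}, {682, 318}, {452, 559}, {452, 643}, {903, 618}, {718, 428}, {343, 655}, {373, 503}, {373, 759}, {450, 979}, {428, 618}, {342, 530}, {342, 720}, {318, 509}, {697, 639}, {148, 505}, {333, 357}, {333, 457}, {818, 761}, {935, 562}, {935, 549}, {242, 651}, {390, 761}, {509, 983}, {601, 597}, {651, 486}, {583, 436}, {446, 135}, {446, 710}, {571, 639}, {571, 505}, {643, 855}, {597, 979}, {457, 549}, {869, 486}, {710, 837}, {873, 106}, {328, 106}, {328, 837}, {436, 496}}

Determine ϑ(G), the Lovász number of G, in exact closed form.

Vertex 333 has 2 neighbors: 357, 457.
N(949) = {832, 784}, |N(949)| = 2.
deg(571) = 2; N(571) = {639, 505}.
Vertex 486 has 2 neighbors: 651, 869.
Every vertex has degree 2 (N=85); the odd cycle C_{85}.
A has 43 distinct eigenvalues ≈ [2.0, 1.994538, 1.978183, 1.951024, 1.913209, 1.864944, 1.806494, 1.738178, 1.660368, 1.57349, 1.478018, 1.374473, 1.263422, 1.14547, 1.021262, 0.891477, 0.756822, 0.618034, 0.47587, 0.331108, 0.184537, 0.036958, -0.110823, -0.257998, -0.403765, -0.547326, -0.687898, -0.824713, -0.957023, -1.084107, -1.205269, -1.319849, -1.42722, -1.526797, -1.618034, -1.700434, -1.773547, -1.836974, -1.890368, -1.933437, -1.965946, -1.987718, -1.998634].
Lovász: ϑ = −85(-2*cos(pi/85))/(2+-(-1)*2*cos(pi/85)) = 85*cos(pi/85)/(cos(pi/85) + 1).
= 42.48548… (decimal).
α=42, χ(Ḡ)=43; ϑ=85*cos(pi/85)/(cos(pi/85) + 1) lies between (both strict).

85*cos(pi/85)/(cos(pi/85) + 1)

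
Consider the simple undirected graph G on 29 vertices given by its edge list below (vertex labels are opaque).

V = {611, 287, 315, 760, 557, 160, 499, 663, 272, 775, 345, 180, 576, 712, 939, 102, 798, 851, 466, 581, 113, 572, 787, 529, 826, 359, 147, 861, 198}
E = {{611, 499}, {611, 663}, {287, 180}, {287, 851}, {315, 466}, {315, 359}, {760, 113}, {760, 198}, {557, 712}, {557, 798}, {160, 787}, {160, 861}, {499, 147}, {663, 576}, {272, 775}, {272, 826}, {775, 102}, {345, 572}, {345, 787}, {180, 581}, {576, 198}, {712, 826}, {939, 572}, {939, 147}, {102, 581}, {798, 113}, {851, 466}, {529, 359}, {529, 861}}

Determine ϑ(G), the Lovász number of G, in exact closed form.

deg(576) = 2; N(576) = {663, 198}.
deg(581) = 2; N(581) = {180, 102}.
deg(160) = 2; N(160) = {787, 861}.
deg(180) = 2; N(180) = {287, 581}.
deg(v) = 2 for all v (|V|=29); connected 2-regular on 29 ⇒ C_{29}.
Distinct eigenvalues (to 5 d.p.): [2.0, 1.95324, 1.81515, 1.59219, 1.29477, 0.93682, 0.53506, 0.10828, -0.32356, -0.74028, -1.12237, -1.45199, -1.71371, -1.89531, -1.98828].
Lovász: ϑ = −29(-2*cos(pi/29))/(2+-(-1)*2*cos(pi/29)) = 29*cos(pi/29)/(cos(pi/29) + 1).
Numerically 14.45737526.
14 ≤ 29*cos(pi/29)/(cos(pi/29) + 1) ≤ 15: both strict.

29*cos(pi/29)/(cos(pi/29) + 1)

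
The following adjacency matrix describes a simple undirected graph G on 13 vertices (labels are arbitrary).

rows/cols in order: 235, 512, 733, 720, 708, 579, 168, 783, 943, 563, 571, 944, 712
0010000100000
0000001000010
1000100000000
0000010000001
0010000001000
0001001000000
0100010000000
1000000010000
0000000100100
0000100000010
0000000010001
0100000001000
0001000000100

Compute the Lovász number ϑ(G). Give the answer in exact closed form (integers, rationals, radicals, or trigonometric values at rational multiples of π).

13*cos(pi/13)/(cos(pi/13) + 1)

Vertex 168 has 2 neighbors: 512, 579.
Vertex 733 has 2 neighbors: 235, 708.
deg(563) = 2; N(563) = {708, 944}.
N(571) = {943, 712}, |N(571)| = 2.
G on 13 vertices is 2-regular; a single 13-cycle (edge-transitive).
Distinct eigenvalues (to 4 d.p.): [2.0, 1.7709, 1.1361, 0.2411, -0.7092, -1.497, -1.9419].
With N=13: ϑ(G) = 13·(-(-1)*2*cos(pi/13))/(2−(-2*cos(pi/13))) = 13*cos(pi/13)/(cos(pi/13) + 1).
≈ 6.404169 (to 6 d.p.).
Lovász sandwich 6 ≤ 13*cos(pi/13)/(cos(pi/13) + 1) ≤ 7: both strict.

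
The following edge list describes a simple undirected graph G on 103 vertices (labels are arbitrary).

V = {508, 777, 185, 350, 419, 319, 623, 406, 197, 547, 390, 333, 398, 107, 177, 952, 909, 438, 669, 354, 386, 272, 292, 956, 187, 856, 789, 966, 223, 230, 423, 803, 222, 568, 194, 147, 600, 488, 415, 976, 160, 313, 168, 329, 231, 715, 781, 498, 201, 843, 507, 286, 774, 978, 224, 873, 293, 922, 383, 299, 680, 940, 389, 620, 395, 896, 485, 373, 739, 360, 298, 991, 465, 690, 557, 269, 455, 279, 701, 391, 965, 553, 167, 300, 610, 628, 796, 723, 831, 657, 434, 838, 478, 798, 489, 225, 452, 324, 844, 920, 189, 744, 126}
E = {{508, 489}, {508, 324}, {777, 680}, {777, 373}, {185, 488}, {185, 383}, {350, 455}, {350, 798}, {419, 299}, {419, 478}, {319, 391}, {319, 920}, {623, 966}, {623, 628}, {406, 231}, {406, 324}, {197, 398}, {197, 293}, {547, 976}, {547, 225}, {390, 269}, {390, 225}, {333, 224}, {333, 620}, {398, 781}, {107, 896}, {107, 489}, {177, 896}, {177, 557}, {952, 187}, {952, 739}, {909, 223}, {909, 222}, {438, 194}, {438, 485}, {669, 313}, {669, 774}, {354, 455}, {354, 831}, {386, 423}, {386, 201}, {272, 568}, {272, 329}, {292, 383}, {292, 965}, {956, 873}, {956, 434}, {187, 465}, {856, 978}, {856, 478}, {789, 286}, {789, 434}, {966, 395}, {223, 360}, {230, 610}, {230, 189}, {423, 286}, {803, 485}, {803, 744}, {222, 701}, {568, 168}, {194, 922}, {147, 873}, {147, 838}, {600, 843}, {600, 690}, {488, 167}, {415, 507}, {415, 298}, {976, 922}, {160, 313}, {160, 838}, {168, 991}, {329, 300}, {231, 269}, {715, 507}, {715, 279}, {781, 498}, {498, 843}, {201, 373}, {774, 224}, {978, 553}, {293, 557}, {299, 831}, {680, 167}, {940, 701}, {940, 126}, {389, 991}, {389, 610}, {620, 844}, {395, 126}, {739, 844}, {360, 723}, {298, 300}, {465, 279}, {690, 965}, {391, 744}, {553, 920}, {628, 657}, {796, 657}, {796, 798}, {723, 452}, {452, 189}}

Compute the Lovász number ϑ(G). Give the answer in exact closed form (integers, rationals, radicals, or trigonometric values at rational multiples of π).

N(723) = {360, 452}, |N(723)| = 2.
N(976) = {547, 922}, |N(976)| = 2.
deg(168) = 2; N(168) = {568, 991}.
deg(744) = 2; N(744) = {803, 391}.
Regular of degree 2 on 103 vertices: the odd cycle C_{103}.
Distinct eigenvalues (to 6 d.p.): [2.0, 1.99628, 1.985134, 1.966602, 1.940755, 1.907689, 1.867525, 1.820414, 1.766531, 1.706077, 1.639275, 1.566376, 1.487649, 1.403389, 1.313908, 1.219538, 1.120632, 1.017558, 0.910698, 0.80045, 0.687224, 0.571442, 0.453534, 0.333938, 0.213101, 0.091471, -0.0305, -0.152357, -0.273647, -0.393919, -0.512726, -0.629626, -0.744183, -0.855972, -0.964576, -1.069593, -1.17063, -1.267312, -1.35928, -1.446192, -1.527723, -1.603572, -1.673454, -1.737112, -1.794307, -1.844828, -1.888485, -1.925117, -1.954588, -1.976787, -1.991633, -1.99907].
With N=103: ϑ(G) = 103·(-(-1)*2*cos(pi/103))/(2−(-2*cos(pi/103))) = 103*cos(pi/103)/(cos(pi/103) + 1).
Numerically 51.488020467.
51 ≤ 103*cos(pi/103)/(cos(pi/103) + 1) ≤ 52: both strict.

103*cos(pi/103)/(cos(pi/103) + 1)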